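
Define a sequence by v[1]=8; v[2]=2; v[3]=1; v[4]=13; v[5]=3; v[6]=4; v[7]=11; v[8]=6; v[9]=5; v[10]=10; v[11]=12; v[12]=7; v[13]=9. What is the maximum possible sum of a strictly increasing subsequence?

37

Let S[i] be the best sum of a strictly increasing subsequence ending at i:
i:      1  2  3  4  5  6  7  8  9 10 11 12 13
v[i]:   8  2  1 13  3  4 11  6  5 10 12  7  9
S:      8  2  1 21  5  9 20 15 14 25 37 22 31
Maximum is 37 (e.g. 2 + 3 + 4 + 6 + 10 + 12).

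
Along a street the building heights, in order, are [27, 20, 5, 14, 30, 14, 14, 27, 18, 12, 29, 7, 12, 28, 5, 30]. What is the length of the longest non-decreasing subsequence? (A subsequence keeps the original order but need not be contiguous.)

Let dp[i] be the length of the longest such subsequence ending at index i:
i:      1  2  3  4  5  6  7  8  9 10 11 12 13 14 15 16
a[i]:  27 20  5 14 30 14 14 27 18 12 29  7 12 28  5 30
dp:     1  1  1  2  3  3  4  5  5  2  6  2  3  6  2  7
Maximum dp value is 7.

7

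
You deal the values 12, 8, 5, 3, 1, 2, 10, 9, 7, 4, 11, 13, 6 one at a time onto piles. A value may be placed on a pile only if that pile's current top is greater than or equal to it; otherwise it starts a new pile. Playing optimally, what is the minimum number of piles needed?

5

Place each on the leftmost legal pile:
12 → new pile 1 (tops now [12])
8 → pile 1 (tops now [8])
5 → pile 1 (tops now [5])
3 → pile 1 (tops now [3])
1 → pile 1 (tops now [1])
2 → new pile 2 (tops now [1, 2])
10 → new pile 3 (tops now [1, 2, 10])
9 → pile 3 (tops now [1, 2, 9])
7 → pile 3 (tops now [1, 2, 7])
4 → pile 3 (tops now [1, 2, 4])
11 → new pile 4 (tops now [1, 2, 4, 11])
13 → new pile 5 (tops now [1, 2, 4, 11, 13])
6 → pile 4 (tops now [1, 2, 4, 6, 13])
Five piles.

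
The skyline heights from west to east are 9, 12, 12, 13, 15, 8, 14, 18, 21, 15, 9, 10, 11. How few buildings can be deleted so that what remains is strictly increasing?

7

Fewest deletions = n − (longest strictly increasing subsequence).
Patience tails:
9 → extends → [9]
12 → extends → [9, 12]
12 → already a tail → [9, 12]
13 → extends → [9, 12, 13]
15 → extends → [9, 12, 13, 15]
8 → replaces 9 → [8, 12, 13, 15]
14 → replaces 15 → [8, 12, 13, 14]
18 → extends → [8, 12, 13, 14, 18]
21 → extends → [8, 12, 13, 14, 18, 21]
15 → replaces 18 → [8, 12, 13, 14, 15, 21]
9 → replaces 12 → [8, 9, 13, 14, 15, 21]
10 → replaces 13 → [8, 9, 10, 14, 15, 21]
11 → replaces 14 → [8, 9, 10, 11, 15, 21]
Longest strictly increasing subsequence has length 6, so deletions = 13 − 6 = 7.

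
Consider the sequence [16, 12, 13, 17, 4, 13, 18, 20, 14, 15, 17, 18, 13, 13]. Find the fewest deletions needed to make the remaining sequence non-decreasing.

Fewest deletions = n − (longest non-decreasing subsequence).
Patience tails:
16 → extends → [16]
12 → replaces 16 → [12]
13 → extends → [12, 13]
17 → extends → [12, 13, 17]
4 → replaces 12 → [4, 13, 17]
13 → replaces 17 → [4, 13, 13]
18 → extends → [4, 13, 13, 18]
20 → extends → [4, 13, 13, 18, 20]
14 → replaces 18 → [4, 13, 13, 14, 20]
15 → replaces 20 → [4, 13, 13, 14, 15]
17 → extends → [4, 13, 13, 14, 15, 17]
18 → extends → [4, 13, 13, 14, 15, 17, 18]
13 → replaces 14 → [4, 13, 13, 13, 15, 17, 18]
13 → replaces 15 → [4, 13, 13, 13, 13, 17, 18]
Longest non-decreasing subsequence has length 7, so deletions = 14 − 7 = 7.

7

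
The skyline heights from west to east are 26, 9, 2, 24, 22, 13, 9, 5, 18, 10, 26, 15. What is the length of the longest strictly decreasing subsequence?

6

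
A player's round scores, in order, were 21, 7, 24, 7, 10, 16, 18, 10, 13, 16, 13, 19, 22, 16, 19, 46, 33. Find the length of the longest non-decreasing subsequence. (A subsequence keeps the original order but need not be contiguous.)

Let dp[i] be the length of the longest such subsequence ending at index i:
i:      1  2  3  4  5  6  7  8  9 10 11 12 13 14 15 16 17
a[i]:  21  7 24  7 10 16 18 10 13 16 13 19 22 16 19 46 33
dp:     1  1  2  2  3  4  5  4  5  6  6  7  8  7  8  9  9
Maximum dp value is 9.

9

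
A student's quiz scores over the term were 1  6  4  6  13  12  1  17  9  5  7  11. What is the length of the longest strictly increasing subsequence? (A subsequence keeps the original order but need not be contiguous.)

Track the smallest tail for each achievable length (strict):
1 → extends → [1]
6 → extends → [1, 6]
4 → replaces 6 → [1, 4]
6 → extends → [1, 4, 6]
13 → extends → [1, 4, 6, 13]
12 → replaces 13 → [1, 4, 6, 12]
1 → already a tail → [1, 4, 6, 12]
17 → extends → [1, 4, 6, 12, 17]
9 → replaces 12 → [1, 4, 6, 9, 17]
5 → replaces 6 → [1, 4, 5, 9, 17]
7 → replaces 9 → [1, 4, 5, 7, 17]
11 → replaces 17 → [1, 4, 5, 7, 11]
Five tails, so the longest strictly increasing subsequence has length 5 (e.g. 1, 4, 6, 13, 17).

5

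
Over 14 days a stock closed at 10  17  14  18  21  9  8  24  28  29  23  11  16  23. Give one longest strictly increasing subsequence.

10, 17, 18, 21, 24, 28, 29

Patience tails give the LIS length; then backtrack through the dp parents:
10 → extends → [10]
17 → extends → [10, 17]
14 → replaces 17 → [10, 14]
18 → extends → [10, 14, 18]
21 → extends → [10, 14, 18, 21]
9 → replaces 10 → [9, 14, 18, 21]
8 → replaces 9 → [8, 14, 18, 21]
24 → extends → [8, 14, 18, 21, 24]
28 → extends → [8, 14, 18, 21, 24, 28]
29 → extends → [8, 14, 18, 21, 24, 28, 29]
23 → replaces 24 → [8, 14, 18, 21, 23, 28, 29]
11 → replaces 14 → [8, 11, 18, 21, 23, 28, 29]
16 → replaces 18 → [8, 11, 16, 21, 23, 28, 29]
23 → already a tail → [8, 11, 16, 21, 23, 28, 29]
Length 7; one witness is 10, 17, 18, 21, 24, 28, 29.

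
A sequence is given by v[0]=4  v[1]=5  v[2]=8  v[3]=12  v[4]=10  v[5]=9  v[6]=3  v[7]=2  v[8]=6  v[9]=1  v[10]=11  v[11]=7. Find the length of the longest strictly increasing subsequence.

5

Track the smallest tail for each achievable length (strict):
4 → extends → [4]
5 → extends → [4, 5]
8 → extends → [4, 5, 8]
12 → extends → [4, 5, 8, 12]
10 → replaces 12 → [4, 5, 8, 10]
9 → replaces 10 → [4, 5, 8, 9]
3 → replaces 4 → [3, 5, 8, 9]
2 → replaces 3 → [2, 5, 8, 9]
6 → replaces 8 → [2, 5, 6, 9]
1 → replaces 2 → [1, 5, 6, 9]
11 → extends → [1, 5, 6, 9, 11]
7 → replaces 9 → [1, 5, 6, 7, 11]
Five tails, so the longest strictly increasing subsequence has length 5 (e.g. 4, 5, 8, 10, 11).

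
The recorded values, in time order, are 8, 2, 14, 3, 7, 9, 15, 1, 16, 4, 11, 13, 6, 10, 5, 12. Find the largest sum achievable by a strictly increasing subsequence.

Let S[i] be the best sum of a strictly increasing subsequence ending at i:
i:      1  2  3  4  5  6  7  8  9 10 11 12 13 14 15 16
a[i]:   8  2 14  3  7  9 15  1 16  4 11 13  6 10  5 12
S:      8  2 22  5 12 21 37  1 53  9 32 45 15 31 14 44
Maximum is 53 (e.g. 8 + 14 + 15 + 16).

53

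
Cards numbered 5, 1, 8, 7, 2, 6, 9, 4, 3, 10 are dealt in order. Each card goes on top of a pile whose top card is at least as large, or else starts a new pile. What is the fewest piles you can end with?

5

Place each on the leftmost legal pile:
5 → new pile 1 (tops now [5])
1 → pile 1 (tops now [1])
8 → new pile 2 (tops now [1, 8])
7 → pile 2 (tops now [1, 7])
2 → pile 2 (tops now [1, 2])
6 → new pile 3 (tops now [1, 2, 6])
9 → new pile 4 (tops now [1, 2, 6, 9])
4 → pile 3 (tops now [1, 2, 4, 9])
3 → pile 3 (tops now [1, 2, 3, 9])
10 → new pile 5 (tops now [1, 2, 3, 9, 10])
Five piles.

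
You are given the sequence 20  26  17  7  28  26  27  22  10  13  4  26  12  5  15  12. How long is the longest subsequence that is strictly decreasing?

6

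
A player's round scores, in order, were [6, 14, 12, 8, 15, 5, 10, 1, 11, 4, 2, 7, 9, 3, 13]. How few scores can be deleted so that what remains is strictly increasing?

Fewest deletions = n − (longest strictly increasing subsequence).
i:      1  2  3  4  5  6  7  8  9 10 11 12 13 14 15
a[i]:   6 14 12  8 15  5 10  1 11  4  2  7  9  3 13
dp:     1  2  2  2  3  1  3  1  4  2  2  3  4  3  5
max dp = 5, so deletions = 15 − 5 = 10.

10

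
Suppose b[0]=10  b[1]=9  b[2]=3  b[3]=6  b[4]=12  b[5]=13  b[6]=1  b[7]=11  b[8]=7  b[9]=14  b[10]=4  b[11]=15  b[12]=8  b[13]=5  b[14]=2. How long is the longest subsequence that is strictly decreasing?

5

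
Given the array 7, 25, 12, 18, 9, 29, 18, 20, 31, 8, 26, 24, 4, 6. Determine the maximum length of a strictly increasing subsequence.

5

Let dp[i] be the length of the longest such subsequence ending at index i:
i:      1  2  3  4  5  6  7  8  9 10 11 12 13 14
a[i]:   7 25 12 18  9 29 18 20 31  8 26 24  4  6
dp:     1  2  2  3  2  4  3  4  5  2  5  5  1  2
Maximum dp value is 5.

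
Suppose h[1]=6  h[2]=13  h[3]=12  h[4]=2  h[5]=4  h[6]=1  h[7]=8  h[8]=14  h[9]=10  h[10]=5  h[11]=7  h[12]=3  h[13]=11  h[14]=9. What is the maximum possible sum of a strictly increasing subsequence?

35

Let S[i] be the best sum of a strictly increasing subsequence ending at i:
i:      1  2  3  4  5  6  7  8  9 10 11 12 13 14
h[i]:   6 13 12  2  4  1  8 14 10  5  7  3 11  9
S:      6 19 18  2  6  1 14 33 24 11 18  5 35 27
Maximum is 35 (e.g. 2 + 4 + 8 + 10 + 11).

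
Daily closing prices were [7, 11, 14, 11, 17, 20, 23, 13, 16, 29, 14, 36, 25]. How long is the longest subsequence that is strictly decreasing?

Negate each value so 'decreasing' becomes 'increasing', then run patience tails on the negated sequence:
-7 → extends → [-7]
-11 → replaces -7 → [-11]
-14 → replaces -11 → [-14]
-11 → extends → [-14, -11]
-17 → replaces -14 → [-17, -11]
-20 → replaces -17 → [-20, -11]
-23 → replaces -20 → [-23, -11]
-13 → replaces -11 → [-23, -13]
-16 → replaces -13 → [-23, -16]
-29 → replaces -23 → [-29, -16]
-14 → extends → [-29, -16, -14]
-36 → replaces -29 → [-36, -16, -14]
-25 → replaces -16 → [-36, -25, -14]
Three tails, so the longest strictly decreasing subsequence of the original has length 3.

3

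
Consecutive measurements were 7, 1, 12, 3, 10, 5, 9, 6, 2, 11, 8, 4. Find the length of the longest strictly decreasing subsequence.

Let dp[i] be the longest strictly decreasing subsequence ending at i:
i:      1  2  3  4  5  6  7  8  9 10 11 12
a[i]:   7  1 12  3 10  5  9  6  2 11  8  4
dp:     1  2  1  2  2  3  3  4  5  2  4  5
Maximum is 5.

5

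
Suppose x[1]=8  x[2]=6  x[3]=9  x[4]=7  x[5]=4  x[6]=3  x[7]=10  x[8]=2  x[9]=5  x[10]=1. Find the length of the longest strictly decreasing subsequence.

6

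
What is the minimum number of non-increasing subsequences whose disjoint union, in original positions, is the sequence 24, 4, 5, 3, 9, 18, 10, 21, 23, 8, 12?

6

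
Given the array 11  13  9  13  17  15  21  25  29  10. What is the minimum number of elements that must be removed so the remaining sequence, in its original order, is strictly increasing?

Fewest deletions = n − (longest strictly increasing subsequence).
Patience tails:
11 → extends → [11]
13 → extends → [11, 13]
9 → replaces 11 → [9, 13]
13 → already a tail → [9, 13]
17 → extends → [9, 13, 17]
15 → replaces 17 → [9, 13, 15]
21 → extends → [9, 13, 15, 21]
25 → extends → [9, 13, 15, 21, 25]
29 → extends → [9, 13, 15, 21, 25, 29]
10 → replaces 13 → [9, 10, 15, 21, 25, 29]
Longest strictly increasing subsequence has length 6, so deletions = 10 − 6 = 4.

4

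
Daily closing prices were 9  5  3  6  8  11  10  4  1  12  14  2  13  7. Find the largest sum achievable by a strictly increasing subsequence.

56

Let S[i] be the best sum of a strictly increasing subsequence ending at i:
i:      1  2  3  4  5  6  7  8  9 10 11 12 13 14
a[i]:   9  5  3  6  8 11 10  4  1 12 14  2 13  7
S:      9  5  3 11 19 30 29  7  1 42 56  3 55 18
Maximum is 56 (e.g. 5 + 6 + 8 + 11 + 12 + 14).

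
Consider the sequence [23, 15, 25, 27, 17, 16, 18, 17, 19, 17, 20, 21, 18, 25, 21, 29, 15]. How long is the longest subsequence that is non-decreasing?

Track the smallest tail for each achievable length (allowing ties):
23 → extends → [23]
15 → replaces 23 → [15]
25 → extends → [15, 25]
27 → extends → [15, 25, 27]
17 → replaces 25 → [15, 17, 27]
16 → replaces 17 → [15, 16, 27]
18 → replaces 27 → [15, 16, 18]
17 → replaces 18 → [15, 16, 17]
19 → extends → [15, 16, 17, 19]
17 → replaces 19 → [15, 16, 17, 17]
20 → extends → [15, 16, 17, 17, 20]
21 → extends → [15, 16, 17, 17, 20, 21]
18 → replaces 20 → [15, 16, 17, 17, 18, 21]
25 → extends → [15, 16, 17, 17, 18, 21, 25]
21 → replaces 25 → [15, 16, 17, 17, 18, 21, 21]
29 → extends → [15, 16, 17, 17, 18, 21, 21, 29]
15 → replaces 16 → [15, 15, 17, 17, 18, 21, 21, 29]
Eight tails, so the longest non-decreasing subsequence has length 8 (e.g. 15, 17, 18, 19, 20, 21, 25, 29).

8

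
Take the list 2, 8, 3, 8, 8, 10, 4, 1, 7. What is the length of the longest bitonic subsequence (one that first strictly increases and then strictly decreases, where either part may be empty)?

inc[i] = longest strictly increasing subsequence ending at i; dec[i] = longest strictly decreasing subsequence starting at i:
i:      1  2  3  4  5  6  7  8  9
a[i]:   2  8  3  8  8 10  4  1  7
inc:    1  2  2  3  3  4  3  1  4
dec:    2  3  2  3  3  3  2  1  1
Best peak at i=6 (value 10): inc=4, dec=3, length 4+3−1 = 6.

6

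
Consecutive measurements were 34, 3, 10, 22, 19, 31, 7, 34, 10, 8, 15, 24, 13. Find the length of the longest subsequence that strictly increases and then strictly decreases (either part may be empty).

inc[i] = longest strictly increasing subsequence ending at i; dec[i] = longest strictly decreasing subsequence starting at i:
i:      1  2  3  4  5  6  7  8  9 10 11 12 13
a[i]:  34  3 10 22 19 31  7 34 10  8 15 24 13
inc:    1  1  2  3  3  4  2  5  3  3  4  5  4
dec:    5  1  2  4  3  3  1  3  2  1  2  2  1
Best peak at i=8 (value 34): inc=5, dec=3, length 5+3−1 = 7.

7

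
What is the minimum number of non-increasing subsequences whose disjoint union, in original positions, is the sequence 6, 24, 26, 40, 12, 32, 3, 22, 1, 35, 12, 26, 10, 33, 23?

5

The minimum number of non-increasing subsequences covering a sequence equals the length of its longest strictly increasing subsequence.
LIS length is 5 (e.g. 6, 24, 26, 32, 35), so 5 piles are needed.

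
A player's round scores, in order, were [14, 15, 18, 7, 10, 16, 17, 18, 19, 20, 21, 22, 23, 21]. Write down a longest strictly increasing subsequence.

Patience tails give the LIS length; then backtrack through the dp parents:
14 → extends → [14]
15 → extends → [14, 15]
18 → extends → [14, 15, 18]
7 → replaces 14 → [7, 15, 18]
10 → replaces 15 → [7, 10, 18]
16 → replaces 18 → [7, 10, 16]
17 → extends → [7, 10, 16, 17]
18 → extends → [7, 10, 16, 17, 18]
19 → extends → [7, 10, 16, 17, 18, 19]
20 → extends → [7, 10, 16, 17, 18, 19, 20]
21 → extends → [7, 10, 16, 17, 18, 19, 20, 21]
22 → extends → [7, 10, 16, 17, 18, 19, 20, 21, 22]
23 → extends → [7, 10, 16, 17, 18, 19, 20, 21, 22, 23]
21 → already a tail → [7, 10, 16, 17, 18, 19, 20, 21, 22, 23]
Length 10; one witness is 14, 15, 16, 17, 18, 19, 20, 21, 22, 23.

14, 15, 16, 17, 18, 19, 20, 21, 22, 23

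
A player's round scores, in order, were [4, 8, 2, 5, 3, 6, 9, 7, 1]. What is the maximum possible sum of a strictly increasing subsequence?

Let S[i] be the best sum of a strictly increasing subsequence ending at i:
i:      1  2  3  4  5  6  7  8  9
a[i]:   4  8  2  5  3  6  9  7  1
S:      4 12  2  9  5 15 24 22  1
Maximum is 24 (e.g. 4 + 5 + 6 + 9).

24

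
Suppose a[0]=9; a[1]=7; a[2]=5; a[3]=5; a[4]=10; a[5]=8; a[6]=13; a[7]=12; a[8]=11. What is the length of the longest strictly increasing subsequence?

Let dp[i] be the length of the longest such subsequence ending at index i:
i:      0  1  2  3  4  5  6  7  8
a[i]:   9  7  5  5 10  8 13 12 11
dp:     1  1  1  1  2  2  3  3  3
Maximum dp value is 3.

3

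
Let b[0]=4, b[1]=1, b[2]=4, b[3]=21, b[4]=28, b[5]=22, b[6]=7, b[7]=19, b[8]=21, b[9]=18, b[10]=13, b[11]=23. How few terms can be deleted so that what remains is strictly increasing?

6

Fewest deletions = n − (longest strictly increasing subsequence).
i:      0  1  2  3  4  5  6  7  8  9 10 11
b[i]:   4  1  4 21 28 22  7 19 21 18 13 23
dp:     1  1  2  3  4  4  3  4  5  4  4  6
max dp = 6, so deletions = 12 − 6 = 6.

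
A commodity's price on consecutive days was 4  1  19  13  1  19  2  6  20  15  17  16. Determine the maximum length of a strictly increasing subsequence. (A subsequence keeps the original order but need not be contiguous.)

5

Track the smallest tail for each achievable length (strict):
4 → extends → [4]
1 → replaces 4 → [1]
19 → extends → [1, 19]
13 → replaces 19 → [1, 13]
1 → already a tail → [1, 13]
19 → extends → [1, 13, 19]
2 → replaces 13 → [1, 2, 19]
6 → replaces 19 → [1, 2, 6]
20 → extends → [1, 2, 6, 20]
15 → replaces 20 → [1, 2, 6, 15]
17 → extends → [1, 2, 6, 15, 17]
16 → replaces 17 → [1, 2, 6, 15, 16]
Five tails, so the longest strictly increasing subsequence has length 5 (e.g. 1, 2, 6, 15, 17).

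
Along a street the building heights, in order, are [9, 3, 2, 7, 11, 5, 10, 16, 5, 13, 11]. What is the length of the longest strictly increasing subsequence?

Track the smallest tail for each achievable length (strict):
9 → extends → [9]
3 → replaces 9 → [3]
2 → replaces 3 → [2]
7 → extends → [2, 7]
11 → extends → [2, 7, 11]
5 → replaces 7 → [2, 5, 11]
10 → replaces 11 → [2, 5, 10]
16 → extends → [2, 5, 10, 16]
5 → already a tail → [2, 5, 10, 16]
13 → replaces 16 → [2, 5, 10, 13]
11 → replaces 13 → [2, 5, 10, 11]
Four tails, so the longest strictly increasing subsequence has length 4 (e.g. 3, 7, 11, 16).

4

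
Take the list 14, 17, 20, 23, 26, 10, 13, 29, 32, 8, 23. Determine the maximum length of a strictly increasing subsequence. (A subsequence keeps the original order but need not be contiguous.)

7

Track the smallest tail for each achievable length (strict):
14 → extends → [14]
17 → extends → [14, 17]
20 → extends → [14, 17, 20]
23 → extends → [14, 17, 20, 23]
26 → extends → [14, 17, 20, 23, 26]
10 → replaces 14 → [10, 17, 20, 23, 26]
13 → replaces 17 → [10, 13, 20, 23, 26]
29 → extends → [10, 13, 20, 23, 26, 29]
32 → extends → [10, 13, 20, 23, 26, 29, 32]
8 → replaces 10 → [8, 13, 20, 23, 26, 29, 32]
23 → already a tail → [8, 13, 20, 23, 26, 29, 32]
Seven tails, so the longest strictly increasing subsequence has length 7 (e.g. 14, 17, 20, 23, 26, 29, 32).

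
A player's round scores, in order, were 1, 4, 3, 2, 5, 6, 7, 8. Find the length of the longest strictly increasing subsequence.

Track the smallest tail for each achievable length (strict):
1 → extends → [1]
4 → extends → [1, 4]
3 → replaces 4 → [1, 3]
2 → replaces 3 → [1, 2]
5 → extends → [1, 2, 5]
6 → extends → [1, 2, 5, 6]
7 → extends → [1, 2, 5, 6, 7]
8 → extends → [1, 2, 5, 6, 7, 8]
Six tails, so the longest strictly increasing subsequence has length 6 (e.g. 1, 4, 5, 6, 7, 8).

6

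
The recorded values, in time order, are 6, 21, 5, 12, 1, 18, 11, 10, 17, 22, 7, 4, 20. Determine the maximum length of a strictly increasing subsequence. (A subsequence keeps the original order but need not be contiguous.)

4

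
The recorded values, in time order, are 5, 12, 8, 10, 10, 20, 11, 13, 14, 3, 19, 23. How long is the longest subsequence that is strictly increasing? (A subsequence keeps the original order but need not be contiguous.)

Let dp[i] be the length of the longest such subsequence ending at index i:
i:      1  2  3  4  5  6  7  8  9 10 11 12
a[i]:   5 12  8 10 10 20 11 13 14  3 19 23
dp:     1  2  2  3  3  4  4  5  6  1  7  8
Maximum dp value is 8.

8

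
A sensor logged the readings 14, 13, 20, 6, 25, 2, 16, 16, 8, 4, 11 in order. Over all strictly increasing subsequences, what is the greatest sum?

59

Let S[i] be the best sum of a strictly increasing subsequence ending at i:
i:      1  2  3  4  5  6  7  8  9 10 11
a[i]:  14 13 20  6 25  2 16 16  8  4 11
S:     14 13 34  6 59  2 30 30 14  6 25
Maximum is 59 (e.g. 14 + 20 + 25).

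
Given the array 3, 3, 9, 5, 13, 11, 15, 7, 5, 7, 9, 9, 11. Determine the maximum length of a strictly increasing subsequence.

Let dp[i] be the length of the longest such subsequence ending at index i:
i:      1  2  3  4  5  6  7  8  9 10 11 12 13
a[i]:   3  3  9  5 13 11 15  7  5  7  9  9 11
dp:     1  1  2  2  3  3  4  3  2  3  4  4  5
Maximum dp value is 5.

5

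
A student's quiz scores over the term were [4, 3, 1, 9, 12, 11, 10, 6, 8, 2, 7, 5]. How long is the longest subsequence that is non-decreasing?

Track the smallest tail for each achievable length (allowing ties):
4 → extends → [4]
3 → replaces 4 → [3]
1 → replaces 3 → [1]
9 → extends → [1, 9]
12 → extends → [1, 9, 12]
11 → replaces 12 → [1, 9, 11]
10 → replaces 11 → [1, 9, 10]
6 → replaces 9 → [1, 6, 10]
8 → replaces 10 → [1, 6, 8]
2 → replaces 6 → [1, 2, 8]
7 → replaces 8 → [1, 2, 7]
5 → replaces 7 → [1, 2, 5]
Three tails, so the longest non-decreasing subsequence has length 3 (e.g. 4, 9, 12).

3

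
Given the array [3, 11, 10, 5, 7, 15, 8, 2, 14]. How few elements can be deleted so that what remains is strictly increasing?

Fewest deletions = n − (longest strictly increasing subsequence).
Patience tails:
3 → extends → [3]
11 → extends → [3, 11]
10 → replaces 11 → [3, 10]
5 → replaces 10 → [3, 5]
7 → extends → [3, 5, 7]
15 → extends → [3, 5, 7, 15]
8 → replaces 15 → [3, 5, 7, 8]
2 → replaces 3 → [2, 5, 7, 8]
14 → extends → [2, 5, 7, 8, 14]
Longest strictly increasing subsequence has length 5, so deletions = 9 − 5 = 4.

4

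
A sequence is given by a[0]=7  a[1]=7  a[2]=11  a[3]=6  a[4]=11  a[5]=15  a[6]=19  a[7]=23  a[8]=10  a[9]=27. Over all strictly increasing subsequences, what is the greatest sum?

Let S[i] be the best sum of a strictly increasing subsequence ending at i:
i:       0   1   2   3   4   5   6   7   8   9
a[i]:    7   7  11   6  11  15  19  23  10  27
S:       7   7  18   6  18  33  52  75  17 102
Maximum is 102 (e.g. 7 + 11 + 15 + 19 + 23 + 27).

102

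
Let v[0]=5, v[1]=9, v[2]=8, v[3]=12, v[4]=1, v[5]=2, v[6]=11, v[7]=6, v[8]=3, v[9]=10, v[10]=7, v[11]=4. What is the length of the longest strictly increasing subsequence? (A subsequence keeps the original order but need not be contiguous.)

4

Let dp[i] be the length of the longest such subsequence ending at index i:
i:      0  1  2  3  4  5  6  7  8  9 10 11
v[i]:   5  9  8 12  1  2 11  6  3 10  7  4
dp:     1  2  2  3  1  2  3  3  3  4  4  4
Maximum dp value is 4.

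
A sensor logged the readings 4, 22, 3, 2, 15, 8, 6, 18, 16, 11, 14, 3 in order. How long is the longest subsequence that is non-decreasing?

4

Track the smallest tail for each achievable length (allowing ties):
4 → extends → [4]
22 → extends → [4, 22]
3 → replaces 4 → [3, 22]
2 → replaces 3 → [2, 22]
15 → replaces 22 → [2, 15]
8 → replaces 15 → [2, 8]
6 → replaces 8 → [2, 6]
18 → extends → [2, 6, 18]
16 → replaces 18 → [2, 6, 16]
11 → replaces 16 → [2, 6, 11]
14 → extends → [2, 6, 11, 14]
3 → replaces 6 → [2, 3, 11, 14]
Four tails, so the longest non-decreasing subsequence has length 4 (e.g. 4, 8, 11, 14).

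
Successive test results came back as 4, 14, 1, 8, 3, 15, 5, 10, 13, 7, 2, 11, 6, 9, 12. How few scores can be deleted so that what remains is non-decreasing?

9

Fewest deletions = n − (longest non-decreasing subsequence).
i:      1  2  3  4  5  6  7  8  9 10 11 12 13 14 15
a[i]:   4 14  1  8  3 15  5 10 13  7  2 11  6  9 12
dp:     1  2  1  2  2  3  3  4  5  4  2  5  4  5  6
max dp = 6, so deletions = 15 − 6 = 9.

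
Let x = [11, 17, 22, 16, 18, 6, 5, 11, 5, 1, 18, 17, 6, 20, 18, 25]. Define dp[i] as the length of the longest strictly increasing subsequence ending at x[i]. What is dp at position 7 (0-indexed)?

dp[i] = 1 + max{dp[j] : j<i, x[j]<x[i]} (or 1 if no such j):
i:      0  1  2  3  4  5  6  7  8  9 10 11 12 13 14 15
x[i]:  11 17 22 16 18  6  5 11  5  1 18 17  6 20 18 25
dp:     1  2  3  2  3  1  1  2  1  1  3  3  2  4  4  5
At index 7 the value is 2.

2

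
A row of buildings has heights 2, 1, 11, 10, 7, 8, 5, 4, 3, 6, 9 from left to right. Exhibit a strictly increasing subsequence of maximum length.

Patience tails give the LIS length; then backtrack through the dp parents:
2 → extends → [2]
1 → replaces 2 → [1]
11 → extends → [1, 11]
10 → replaces 11 → [1, 10]
7 → replaces 10 → [1, 7]
8 → extends → [1, 7, 8]
5 → replaces 7 → [1, 5, 8]
4 → replaces 5 → [1, 4, 8]
3 → replaces 4 → [1, 3, 8]
6 → replaces 8 → [1, 3, 6]
9 → extends → [1, 3, 6, 9]
Length 4; one witness is 2, 7, 8, 9.

2, 7, 8, 9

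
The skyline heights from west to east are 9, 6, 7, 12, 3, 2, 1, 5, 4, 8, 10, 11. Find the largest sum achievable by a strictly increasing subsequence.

42

Let S[i] be the best sum of a strictly increasing subsequence ending at i:
i:      1  2  3  4  5  6  7  8  9 10 11 12
a[i]:   9  6  7 12  3  2  1  5  4  8 10 11
S:      9  6 13 25  3  2  1  8  7 21 31 42
Maximum is 42 (e.g. 6 + 7 + 8 + 10 + 11).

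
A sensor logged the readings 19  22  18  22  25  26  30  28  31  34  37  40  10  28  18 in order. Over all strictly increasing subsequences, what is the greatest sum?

Let S[i] be the best sum of a strictly increasing subsequence ending at i:
i:       1   2   3   4   5   6   7   8   9  10  11  12  13  14  15
a[i]:   19  22  18  22  25  26  30  28  31  34  37  40  10  28  18
S:      19  41  18  41  66  92 122 120 153 187 224 264  10 120  28
Maximum is 264 (e.g. 19 + 22 + 25 + 26 + 30 + 31 + 34 + 37 + 40).

264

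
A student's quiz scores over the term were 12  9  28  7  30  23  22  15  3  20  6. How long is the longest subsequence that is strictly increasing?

Let dp[i] be the length of the longest such subsequence ending at index i:
i:      1  2  3  4  5  6  7  8  9 10 11
a[i]:  12  9 28  7 30 23 22 15  3 20  6
dp:     1  1  2  1  3  2  2  2  1  3  2
Maximum dp value is 3.

3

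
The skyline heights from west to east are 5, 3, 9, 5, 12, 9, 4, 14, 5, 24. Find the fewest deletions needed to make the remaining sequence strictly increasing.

Fewest deletions = n − (longest strictly increasing subsequence).
Patience tails:
5 → extends → [5]
3 → replaces 5 → [3]
9 → extends → [3, 9]
5 → replaces 9 → [3, 5]
12 → extends → [3, 5, 12]
9 → replaces 12 → [3, 5, 9]
4 → replaces 5 → [3, 4, 9]
14 → extends → [3, 4, 9, 14]
5 → replaces 9 → [3, 4, 5, 14]
24 → extends → [3, 4, 5, 14, 24]
Longest strictly increasing subsequence has length 5, so deletions = 10 − 5 = 5.

5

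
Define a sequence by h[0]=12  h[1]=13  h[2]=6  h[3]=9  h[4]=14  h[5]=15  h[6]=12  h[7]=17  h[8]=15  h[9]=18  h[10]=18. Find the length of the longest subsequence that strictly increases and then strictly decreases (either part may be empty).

6

inc[i] = longest strictly increasing subsequence ending at i; dec[i] = longest strictly decreasing subsequence starting at i:
i:      0  1  2  3  4  5  6  7  8  9 10
h[i]:  12 13  6  9 14 15 12 17 15 18 18
inc:    1  2  1  2  3  4  3  5  4  6  6
dec:    2  2  1  1  2  2  1  2  1  1  1
Best peak at i=7 (value 17): inc=5, dec=2, length 5+2−1 = 6.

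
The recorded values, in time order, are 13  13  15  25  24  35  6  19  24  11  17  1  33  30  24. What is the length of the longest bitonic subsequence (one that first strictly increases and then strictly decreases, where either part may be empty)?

inc[i] = longest strictly increasing subsequence ending at i; dec[i] = longest strictly decreasing subsequence starting at i:
i:      1  2  3  4  5  6  7  8  9 10 11 12 13 14 15
a[i]:  13 13 15 25 24 35  6 19 24 11 17  1 33 30 24
inc:    1  1  2  3  3  4  1  3  4  2  3  1  5  5  4
dec:    3  3  3  5  4  4  2  3  3  2  2  1  3  2  1
Best peak at i=4 (value 25): inc=3, dec=5, length 3+5−1 = 7.

7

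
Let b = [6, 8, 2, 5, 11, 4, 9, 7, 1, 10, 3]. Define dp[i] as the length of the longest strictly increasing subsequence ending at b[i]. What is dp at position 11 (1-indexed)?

2

dp[i] = 1 + max{dp[j] : j<i, b[j]<b[i]} (or 1 if no such j):
i:      1  2  3  4  5  6  7  8  9 10 11
b[i]:   6  8  2  5 11  4  9  7  1 10  3
dp:     1  2  1  2  3  2  3  3  1  4  2
At index 11 the value is 2.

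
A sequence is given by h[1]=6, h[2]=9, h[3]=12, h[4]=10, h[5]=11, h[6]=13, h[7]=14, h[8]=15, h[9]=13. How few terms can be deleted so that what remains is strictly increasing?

2

Fewest deletions = n − (longest strictly increasing subsequence).
Patience tails:
6 → extends → [6]
9 → extends → [6, 9]
12 → extends → [6, 9, 12]
10 → replaces 12 → [6, 9, 10]
11 → extends → [6, 9, 10, 11]
13 → extends → [6, 9, 10, 11, 13]
14 → extends → [6, 9, 10, 11, 13, 14]
15 → extends → [6, 9, 10, 11, 13, 14, 15]
13 → already a tail → [6, 9, 10, 11, 13, 14, 15]
Longest strictly increasing subsequence has length 7, so deletions = 9 − 7 = 2.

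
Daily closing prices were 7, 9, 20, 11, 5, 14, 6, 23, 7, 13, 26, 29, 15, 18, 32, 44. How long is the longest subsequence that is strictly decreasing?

Let dp[i] be the longest strictly decreasing subsequence ending at i:
i:      1  2  3  4  5  6  7  8  9 10 11 12 13 14 15 16
a[i]:   7  9 20 11  5 14  6 23  7 13 26 29 15 18 32 44
dp:     1  1  1  2  3  2  3  1  3  3  1  1  2  2  1  1
Maximum is 3.

3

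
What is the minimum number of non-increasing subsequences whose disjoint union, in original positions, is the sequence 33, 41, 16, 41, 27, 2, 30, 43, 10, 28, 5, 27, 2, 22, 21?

4

The minimum number of non-increasing subsequences covering a sequence equals the length of its longest strictly increasing subsequence.
LIS length is 4 (e.g. 16, 27, 30, 43), so 4 piles are needed.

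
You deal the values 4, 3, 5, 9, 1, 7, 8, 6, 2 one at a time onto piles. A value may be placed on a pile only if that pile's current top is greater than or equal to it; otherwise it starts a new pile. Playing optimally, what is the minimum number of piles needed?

4

The minimum number of non-increasing subsequences covering a sequence equals the length of its longest strictly increasing subsequence.
LIS length is 4 (e.g. 4, 5, 7, 8), so 4 piles are needed.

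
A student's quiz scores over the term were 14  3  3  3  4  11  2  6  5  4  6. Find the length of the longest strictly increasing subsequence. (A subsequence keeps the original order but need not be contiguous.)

4

Let dp[i] be the length of the longest such subsequence ending at index i:
i:      1  2  3  4  5  6  7  8  9 10 11
a[i]:  14  3  3  3  4 11  2  6  5  4  6
dp:     1  1  1  1  2  3  1  3  3  2  4
Maximum dp value is 4.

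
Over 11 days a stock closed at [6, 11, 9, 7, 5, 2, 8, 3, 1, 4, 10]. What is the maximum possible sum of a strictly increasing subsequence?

Let S[i] be the best sum of a strictly increasing subsequence ending at i:
i:      1  2  3  4  5  6  7  8  9 10 11
a[i]:   6 11  9  7  5  2  8  3  1  4 10
S:      6 17 15 13  5  2 21  5  1  9 31
Maximum is 31 (e.g. 6 + 7 + 8 + 10).

31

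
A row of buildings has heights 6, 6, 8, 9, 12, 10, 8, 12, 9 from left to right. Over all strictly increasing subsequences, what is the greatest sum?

Let S[i] be the best sum of a strictly increasing subsequence ending at i:
i:      1  2  3  4  5  6  7  8  9
a[i]:   6  6  8  9 12 10  8 12  9
S:      6  6 14 23 35 33 14 45 23
Maximum is 45 (e.g. 6 + 8 + 9 + 10 + 12).

45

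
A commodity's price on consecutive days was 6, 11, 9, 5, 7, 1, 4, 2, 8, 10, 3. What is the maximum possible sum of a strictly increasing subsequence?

Let S[i] be the best sum of a strictly increasing subsequence ending at i:
i:      1  2  3  4  5  6  7  8  9 10 11
a[i]:   6 11  9  5  7  1  4  2  8 10  3
S:      6 17 15  5 13  1  5  3 21 31  6
Maximum is 31 (e.g. 6 + 7 + 8 + 10).

31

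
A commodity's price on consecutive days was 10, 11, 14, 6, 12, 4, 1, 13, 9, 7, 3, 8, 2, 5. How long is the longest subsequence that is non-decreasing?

4

Let dp[i] be the length of the longest such subsequence ending at index i:
i:      1  2  3  4  5  6  7  8  9 10 11 12 13 14
a[i]:  10 11 14  6 12  4  1 13  9  7  3  8  2  5
dp:     1  2  3  1  3  1  1  4  2  2  2  3  2  3
Maximum dp value is 4.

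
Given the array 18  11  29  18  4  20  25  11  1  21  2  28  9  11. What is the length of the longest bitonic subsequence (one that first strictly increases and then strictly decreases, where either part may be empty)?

6

inc[i] = longest strictly increasing subsequence ending at i; dec[i] = longest strictly decreasing subsequence starting at i:
i:      1  2  3  4  5  6  7  8  9 10 11 12 13 14
a[i]:  18 11 29 18  4 20 25 11  1 21  2 28  9 11
inc:    1  1  2  2  1  3  4  2  1  4  2  5  3  4
dec:    4  3  4  3  2  3  3  2  1  2  1  2  1  1
Best peak at i=7 (value 25): inc=4, dec=3, length 4+3−1 = 6.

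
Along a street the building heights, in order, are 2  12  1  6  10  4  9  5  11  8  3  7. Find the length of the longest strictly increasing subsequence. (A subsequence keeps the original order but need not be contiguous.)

Track the smallest tail for each achievable length (strict):
2 → extends → [2]
12 → extends → [2, 12]
1 → replaces 2 → [1, 12]
6 → replaces 12 → [1, 6]
10 → extends → [1, 6, 10]
4 → replaces 6 → [1, 4, 10]
9 → replaces 10 → [1, 4, 9]
5 → replaces 9 → [1, 4, 5]
11 → extends → [1, 4, 5, 11]
8 → replaces 11 → [1, 4, 5, 8]
3 → replaces 4 → [1, 3, 5, 8]
7 → replaces 8 → [1, 3, 5, 7]
Four tails, so the longest strictly increasing subsequence has length 4 (e.g. 2, 6, 10, 11).

4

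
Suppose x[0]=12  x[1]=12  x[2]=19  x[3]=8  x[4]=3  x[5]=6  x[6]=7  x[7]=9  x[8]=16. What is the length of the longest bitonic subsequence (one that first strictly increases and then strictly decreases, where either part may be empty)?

5

inc[i] = longest strictly increasing subsequence ending at i; dec[i] = longest strictly decreasing subsequence starting at i:
i:      0  1  2  3  4  5  6  7  8
x[i]:  12 12 19  8  3  6  7  9 16
inc:    1  1  2  1  1  2  3  4  5
dec:    3  3  3  2  1  1  1  1  1
Best peak at i=8 (value 16): inc=5, dec=1, length 5+1−1 = 5.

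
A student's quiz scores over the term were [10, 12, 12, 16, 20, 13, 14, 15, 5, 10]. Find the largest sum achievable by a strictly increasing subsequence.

Let S[i] be the best sum of a strictly increasing subsequence ending at i:
i:      1  2  3  4  5  6  7  8  9 10
a[i]:  10 12 12 16 20 13 14 15  5 10
S:     10 22 22 38 58 35 49 64  5 15
Maximum is 64 (e.g. 10 + 12 + 13 + 14 + 15).

64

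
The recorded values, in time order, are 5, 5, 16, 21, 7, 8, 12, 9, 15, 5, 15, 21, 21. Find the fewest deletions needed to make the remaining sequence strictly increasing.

Fewest deletions = n − (longest strictly increasing subsequence).
i:      1  2  3  4  5  6  7  8  9 10 11 12 13
a[i]:   5  5 16 21  7  8 12  9 15  5 15 21 21
dp:     1  1  2  3  2  3  4  4  5  1  5  6  6
max dp = 6, so deletions = 13 − 6 = 7.

7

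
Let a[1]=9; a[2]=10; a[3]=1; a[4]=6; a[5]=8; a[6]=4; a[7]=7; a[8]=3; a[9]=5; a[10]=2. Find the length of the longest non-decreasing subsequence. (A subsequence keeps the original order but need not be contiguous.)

Track the smallest tail for each achievable length (allowing ties):
9 → extends → [9]
10 → extends → [9, 10]
1 → replaces 9 → [1, 10]
6 → replaces 10 → [1, 6]
8 → extends → [1, 6, 8]
4 → replaces 6 → [1, 4, 8]
7 → replaces 8 → [1, 4, 7]
3 → replaces 4 → [1, 3, 7]
5 → replaces 7 → [1, 3, 5]
2 → replaces 3 → [1, 2, 5]
Three tails, so the longest non-decreasing subsequence has length 3 (e.g. 1, 6, 8).

3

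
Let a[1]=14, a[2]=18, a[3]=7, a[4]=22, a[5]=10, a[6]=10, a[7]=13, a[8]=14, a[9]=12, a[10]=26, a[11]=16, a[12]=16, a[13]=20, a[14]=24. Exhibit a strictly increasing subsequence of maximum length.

Patience tails give the LIS length; then backtrack through the dp parents:
14 → extends → [14]
18 → extends → [14, 18]
7 → replaces 14 → [7, 18]
22 → extends → [7, 18, 22]
10 → replaces 18 → [7, 10, 22]
10 → already a tail → [7, 10, 22]
13 → replaces 22 → [7, 10, 13]
14 → extends → [7, 10, 13, 14]
12 → replaces 13 → [7, 10, 12, 14]
26 → extends → [7, 10, 12, 14, 26]
16 → replaces 26 → [7, 10, 12, 14, 16]
16 → already a tail → [7, 10, 12, 14, 16]
20 → extends → [7, 10, 12, 14, 16, 20]
24 → extends → [7, 10, 12, 14, 16, 20, 24]
Length 7; one witness is 7, 10, 13, 14, 16, 20, 24.

7, 10, 13, 14, 16, 20, 24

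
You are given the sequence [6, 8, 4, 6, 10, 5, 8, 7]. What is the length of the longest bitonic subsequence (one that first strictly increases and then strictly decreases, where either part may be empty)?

inc[i] = longest strictly increasing subsequence ending at i; dec[i] = longest strictly decreasing subsequence starting at i:
i:      1  2  3  4  5  6  7  8
a[i]:   6  8  4  6 10  5  8  7
inc:    1  2  1  2  3  2  3  3
dec:    2  3  1  2  3  1  2  1
Best peak at i=5 (value 10): inc=3, dec=3, length 3+3−1 = 5.

5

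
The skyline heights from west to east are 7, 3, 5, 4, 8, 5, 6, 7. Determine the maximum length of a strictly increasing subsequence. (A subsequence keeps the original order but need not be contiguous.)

Track the smallest tail for each achievable length (strict):
7 → extends → [7]
3 → replaces 7 → [3]
5 → extends → [3, 5]
4 → replaces 5 → [3, 4]
8 → extends → [3, 4, 8]
5 → replaces 8 → [3, 4, 5]
6 → extends → [3, 4, 5, 6]
7 → extends → [3, 4, 5, 6, 7]
Five tails, so the longest strictly increasing subsequence has length 5 (e.g. 3, 4, 5, 6, 7).

5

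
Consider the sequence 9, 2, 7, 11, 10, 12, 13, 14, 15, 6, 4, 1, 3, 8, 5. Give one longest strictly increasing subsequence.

Patience tails give the LIS length; then backtrack through the dp parents:
9 → extends → [9]
2 → replaces 9 → [2]
7 → extends → [2, 7]
11 → extends → [2, 7, 11]
10 → replaces 11 → [2, 7, 10]
12 → extends → [2, 7, 10, 12]
13 → extends → [2, 7, 10, 12, 13]
14 → extends → [2, 7, 10, 12, 13, 14]
15 → extends → [2, 7, 10, 12, 13, 14, 15]
6 → replaces 7 → [2, 6, 10, 12, 13, 14, 15]
4 → replaces 6 → [2, 4, 10, 12, 13, 14, 15]
1 → replaces 2 → [1, 4, 10, 12, 13, 14, 15]
3 → replaces 4 → [1, 3, 10, 12, 13, 14, 15]
8 → replaces 10 → [1, 3, 8, 12, 13, 14, 15]
5 → replaces 8 → [1, 3, 5, 12, 13, 14, 15]
Length 7; one witness is 2, 7, 11, 12, 13, 14, 15.

2, 7, 11, 12, 13, 14, 15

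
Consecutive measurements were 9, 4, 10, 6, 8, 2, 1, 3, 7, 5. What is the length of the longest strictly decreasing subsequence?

Negate each value so 'decreasing' becomes 'increasing', then run patience tails on the negated sequence:
-9 → extends → [-9]
-4 → extends → [-9, -4]
-10 → replaces -9 → [-10, -4]
-6 → replaces -4 → [-10, -6]
-8 → replaces -6 → [-10, -8]
-2 → extends → [-10, -8, -2]
-1 → extends → [-10, -8, -2, -1]
-3 → replaces -2 → [-10, -8, -3, -1]
-7 → replaces -3 → [-10, -8, -7, -1]
-5 → replaces -1 → [-10, -8, -7, -5]
Four tails, so the longest strictly decreasing subsequence of the original has length 4.

4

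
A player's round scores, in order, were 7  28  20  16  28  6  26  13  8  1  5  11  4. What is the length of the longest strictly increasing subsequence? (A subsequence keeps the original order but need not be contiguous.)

3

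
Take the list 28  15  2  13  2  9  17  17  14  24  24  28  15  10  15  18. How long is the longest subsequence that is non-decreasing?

Track the smallest tail for each achievable length (allowing ties):
28 → extends → [28]
15 → replaces 28 → [15]
2 → replaces 15 → [2]
13 → extends → [2, 13]
2 → replaces 13 → [2, 2]
9 → extends → [2, 2, 9]
17 → extends → [2, 2, 9, 17]
17 → extends → [2, 2, 9, 17, 17]
14 → replaces 17 → [2, 2, 9, 14, 17]
24 → extends → [2, 2, 9, 14, 17, 24]
24 → extends → [2, 2, 9, 14, 17, 24, 24]
28 → extends → [2, 2, 9, 14, 17, 24, 24, 28]
15 → replaces 17 → [2, 2, 9, 14, 15, 24, 24, 28]
10 → replaces 14 → [2, 2, 9, 10, 15, 24, 24, 28]
15 → replaces 24 → [2, 2, 9, 10, 15, 15, 24, 28]
18 → replaces 24 → [2, 2, 9, 10, 15, 15, 18, 28]
Eight tails, so the longest non-decreasing subsequence has length 8 (e.g. 2, 2, 9, 17, 17, 24, 24, 28).

8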